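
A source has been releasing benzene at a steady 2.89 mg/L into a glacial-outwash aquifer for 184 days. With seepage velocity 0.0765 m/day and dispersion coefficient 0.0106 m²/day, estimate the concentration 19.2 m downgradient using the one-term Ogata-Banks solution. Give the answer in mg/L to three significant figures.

For a continuous step input, C/C₀ ≈ ½·erfc((x−vt)/(2√(Dt))).
vt = 0.0765 × 184 = 14.076 m and 2√(Dt) = 2√(0.0106 × 184) = 2.793 m.
Argument (x−vt)/(2√(Dt)) = (19.2 − 14.076)/2.793 = 1.835; ½·erfc(1.835) = 0.004728.
C = 2.89 × 0.004728 = 0.0137 mg/L.

0.0137 mg/L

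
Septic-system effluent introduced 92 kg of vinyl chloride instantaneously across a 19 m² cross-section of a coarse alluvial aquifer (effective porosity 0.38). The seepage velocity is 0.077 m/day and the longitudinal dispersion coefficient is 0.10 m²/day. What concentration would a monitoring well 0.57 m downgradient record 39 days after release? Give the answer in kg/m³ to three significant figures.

1.25 kg/m³

For an instantaneous plane source, C(x,t) = M/(n_e·A·√(4πDt)) · exp(−(x−vt)²/(4Dt)), with n_e·A the pore (flow) area.
Plume center vt = 0.077 × 39 = 3.003 m, so the well at 0.57 m is 2.433 m upgradient of the peak.
√(4πDt) = 7.001 m, giving peak height M/(n_e·A·√(4πDt)) = 92/(0.38 × 19 × 7.001) = 1.820 kg/m³.
(x−vt)²/(4Dt) = (-2.433)²/(4 × 0.10 × 39) = 0.3795; exp(−0.3795) = 0.6842.
C = 1.820 × 0.6842 = 1.25 kg/m³.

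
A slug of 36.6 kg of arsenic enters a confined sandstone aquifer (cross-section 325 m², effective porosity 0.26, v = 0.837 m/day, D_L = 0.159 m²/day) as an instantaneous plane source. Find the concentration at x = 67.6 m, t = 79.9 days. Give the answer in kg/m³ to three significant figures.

For an instantaneous plane source, C(x,t) = M/(n_e·A·√(4πDt)) · exp(−(x−vt)²/(4Dt)), with n_e·A the pore (flow) area.
Plume center vt = 0.837 × 79.9 = 66.8763 m, so the well at 67.6 m is 0.7237 m downgradient of the peak.
√(4πDt) = 12.64 m, giving peak height M/(n_e·A·√(4πDt)) = 36.6/(0.26 × 325 × 12.64) = 0.03427 kg/m³.
(x−vt)²/(4Dt) = (0.7237)²/(4 × 0.159 × 79.9) = 0.01031; exp(−0.01031) = 0.9897.
C = 0.03427 × 0.9897 = 0.0339 kg/m³.

0.0339 kg/m³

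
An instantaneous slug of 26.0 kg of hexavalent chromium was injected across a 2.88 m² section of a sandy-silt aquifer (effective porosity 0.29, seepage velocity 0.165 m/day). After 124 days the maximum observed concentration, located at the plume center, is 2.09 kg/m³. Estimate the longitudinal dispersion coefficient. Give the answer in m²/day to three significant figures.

At the plume center C_max = M/(n_e·A·√(4πDt)), so D = M²/(4πt·(n_e·A·C_max)²).
n_e·A·C_max = 0.29 × 2.88 × 2.09 = 1.746 kg/m.
D = 26.0²/(4π × 124 × 1.746²) = 0.142 m²/day.

0.142 m²/day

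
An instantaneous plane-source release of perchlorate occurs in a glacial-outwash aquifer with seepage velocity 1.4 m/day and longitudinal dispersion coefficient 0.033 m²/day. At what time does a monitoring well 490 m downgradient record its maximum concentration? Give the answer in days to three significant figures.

For the 1D instantaneous-source solution, setting ∂C/∂t = 0 at fixed x gives v²t² + 2Dt − x² = 0, so t = (√(D² + v²x²) − D)/v².
√(D² + v²x²) = √(0.033² + 1.4² × 490²) = 686.0; v² = 1.96.
t = (686.0 − 0.033)/1.96 = 350 days (vs. the pure-advection estimate x/v = 350 d).

350 days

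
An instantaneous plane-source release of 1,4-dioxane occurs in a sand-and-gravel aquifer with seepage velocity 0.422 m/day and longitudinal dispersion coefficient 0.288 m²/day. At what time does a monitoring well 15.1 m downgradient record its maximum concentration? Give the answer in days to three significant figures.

34.2 days

For the 1D instantaneous-source solution, setting ∂C/∂t = 0 at fixed x gives v²t² + 2Dt − x² = 0, so t = (√(D² + v²x²) − D)/v².
√(D² + v²x²) = √(0.288² + 0.422² × 15.1²) = 6.379; v² = 0.178084.
t = (6.379 − 0.288)/0.178084 = 34.2 days (vs. the pure-advection estimate x/v = 35.8 d).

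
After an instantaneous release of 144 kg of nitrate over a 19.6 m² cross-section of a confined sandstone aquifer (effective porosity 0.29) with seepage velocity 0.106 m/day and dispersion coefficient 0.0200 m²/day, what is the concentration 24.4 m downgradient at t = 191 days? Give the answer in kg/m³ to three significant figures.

For an instantaneous plane source, C(x,t) = M/(n_e·A·√(4πDt)) · exp(−(x−vt)²/(4Dt)), with n_e·A the pore (flow) area.
Plume center vt = 0.106 × 191 = 20.246 m, so the well at 24.4 m is 4.154 m downgradient of the peak.
√(4πDt) = 6.928 m, giving peak height M/(n_e·A·√(4πDt)) = 144/(0.29 × 19.6 × 6.928) = 3.657 kg/m³.
(x−vt)²/(4Dt) = (4.154)²/(4 × 0.0200 × 191) = 1.129; exp(−1.129) = 0.3234.
C = 3.657 × 0.3234 = 1.18 kg/m³.

1.18 kg/m³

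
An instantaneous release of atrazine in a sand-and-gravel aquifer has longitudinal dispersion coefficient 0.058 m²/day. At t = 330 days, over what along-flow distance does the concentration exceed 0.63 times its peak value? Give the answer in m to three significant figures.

11.9 m

The plume is Gaussian with σ = √(2Dt) = √(2 × 0.058 × 330) = 6.187 m.
C/C_peak = exp(−Δx²/(2σ²)) = 0.63 ⇒ Δx = σ·√(−2 ln 0.63) = 6.187 × 0.9613 = 5.948 m.
Width = 2Δx = 11.9 m.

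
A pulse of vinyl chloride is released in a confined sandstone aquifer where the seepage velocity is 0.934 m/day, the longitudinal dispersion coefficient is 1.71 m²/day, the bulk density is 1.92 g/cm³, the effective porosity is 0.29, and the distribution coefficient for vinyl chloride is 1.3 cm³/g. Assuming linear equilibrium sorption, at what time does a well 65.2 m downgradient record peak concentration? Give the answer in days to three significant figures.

Retardation factor R = 1 + ρ_b·K_d/n = 1 + 1.92 × 1.3/0.29 = 9.607.
Sorption retards both mechanisms: v_R = v/R = 0.09722 m/day, D_R = D/R = 0.1780 m²/day.
Peak time from v_R²t² + 2D_R t − x² = 0: t = (√(D_R² + v_R²x²) − D_R)/v_R².
√(D_R² + v_R²x²) = √(0.1780² + 0.09722² × 65.2²) = 6.341; v_R² = 0.009452.
t = (6.341 − 0.1780)/0.009452 = 652 days.

652 days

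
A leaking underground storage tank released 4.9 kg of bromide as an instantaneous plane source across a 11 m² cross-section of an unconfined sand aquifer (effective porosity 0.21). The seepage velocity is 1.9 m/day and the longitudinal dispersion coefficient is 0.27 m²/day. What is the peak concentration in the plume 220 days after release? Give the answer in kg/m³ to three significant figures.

0.0776 kg/m³

The peak of an instantaneous 1D plume sits at x = vt; there the Gaussian factor is 1 and C_max = M/(n_e·A·√(4πDt)), where n_e·A is the pore area the mass is dissolved in.
√(4πDt) = √(4π × 0.27 × 220) = 27.32 m, so C_max = 4.9/(0.21 × 11 × 27.32) = 0.0776 kg/m³.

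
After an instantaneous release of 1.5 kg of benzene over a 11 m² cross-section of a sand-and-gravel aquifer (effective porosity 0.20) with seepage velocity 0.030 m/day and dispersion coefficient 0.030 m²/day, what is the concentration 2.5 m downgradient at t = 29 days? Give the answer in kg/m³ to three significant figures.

0.0961 kg/m³

For an instantaneous plane source, C(x,t) = M/(n_e·A·√(4πDt)) · exp(−(x−vt)²/(4Dt)), with n_e·A the pore (flow) area.
Plume center vt = 0.030 × 29 = 0.87 m, so the well at 2.5 m is 1.63 m downgradient of the peak.
√(4πDt) = 3.306 m, giving peak height M/(n_e·A·√(4πDt)) = 1.5/(0.20 × 11 × 3.306) = 0.2062 kg/m³.
(x−vt)²/(4Dt) = (1.63)²/(4 × 0.030 × 29) = 0.7635; exp(−0.7635) = 0.4660.
C = 0.2062 × 0.4660 = 0.0961 kg/m³.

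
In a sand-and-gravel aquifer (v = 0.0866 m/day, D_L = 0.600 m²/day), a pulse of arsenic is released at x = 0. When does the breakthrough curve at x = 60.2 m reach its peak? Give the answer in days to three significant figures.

For the 1D instantaneous-source solution, setting ∂C/∂t = 0 at fixed x gives v²t² + 2Dt − x² = 0, so t = (√(D² + v²x²) − D)/v².
√(D² + v²x²) = √(0.600² + 0.0866² × 60.2²) = 5.248; v² = 0.00749956.
t = (5.248 − 0.600)/0.00749956 = 620 days (vs. the pure-advection estimate x/v = 695 d).

620 days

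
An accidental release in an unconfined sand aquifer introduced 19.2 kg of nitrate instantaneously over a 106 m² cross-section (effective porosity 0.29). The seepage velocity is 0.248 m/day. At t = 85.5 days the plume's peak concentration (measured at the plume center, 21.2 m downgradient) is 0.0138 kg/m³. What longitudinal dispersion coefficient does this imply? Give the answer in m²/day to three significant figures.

At the plume center C_max = M/(n_e·A·√(4πDt)), so D = M²/(4πt·(n_e·A·C_max)²).
n_e·A·C_max = 0.29 × 106 × 0.0138 = 0.4242 kg/m.
D = 19.2²/(4π × 85.5 × 0.4242²) = 1.91 m²/day.

1.91 m²/day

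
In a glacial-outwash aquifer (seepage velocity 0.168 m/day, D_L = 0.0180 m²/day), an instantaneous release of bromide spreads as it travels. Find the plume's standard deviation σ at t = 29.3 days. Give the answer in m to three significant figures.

1.03 m

Dispersive spreading gives a Gaussian with σ² = 2Dt; advection only shifts the center.
σ = √(2 × 0.0180 × 29.3) = 1.03 m.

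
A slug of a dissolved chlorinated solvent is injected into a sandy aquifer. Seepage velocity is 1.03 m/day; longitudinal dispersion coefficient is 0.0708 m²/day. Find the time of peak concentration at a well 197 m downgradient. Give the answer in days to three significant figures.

191 days

For the 1D instantaneous-source solution, setting ∂C/∂t = 0 at fixed x gives v²t² + 2Dt − x² = 0, so t = (√(D² + v²x²) − D)/v².
√(D² + v²x²) = √(0.0708² + 1.03² × 197²) = 202.9; v² = 1.0609.
t = (202.9 − 0.0708)/1.0609 = 191 days (vs. the pure-advection estimate x/v = 191 d).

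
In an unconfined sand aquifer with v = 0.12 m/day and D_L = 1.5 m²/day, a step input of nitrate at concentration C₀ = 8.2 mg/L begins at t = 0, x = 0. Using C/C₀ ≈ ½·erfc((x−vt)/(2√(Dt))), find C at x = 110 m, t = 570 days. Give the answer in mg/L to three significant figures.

1.29 mg/L

For a continuous step input, C/C₀ ≈ ½·erfc((x−vt)/(2√(Dt))).
vt = 0.12 × 570 = 68.4 m and 2√(Dt) = 2√(1.5 × 570) = 58.48 m.
Argument (x−vt)/(2√(Dt)) = (110 − 68.4)/58.48 = 0.7114; ½·erfc(0.7114) = 0.1572.
C = 8.2 × 0.1572 = 1.29 mg/L.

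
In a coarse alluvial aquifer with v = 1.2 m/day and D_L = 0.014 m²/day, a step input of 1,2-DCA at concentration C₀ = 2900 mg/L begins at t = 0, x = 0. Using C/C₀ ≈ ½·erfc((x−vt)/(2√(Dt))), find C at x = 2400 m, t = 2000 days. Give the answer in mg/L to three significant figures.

1450 mg/L

For a continuous step input, C/C₀ ≈ ½·erfc((x−vt)/(2√(Dt))).
vt = 1.2 × 2000 = 2400 m and 2√(Dt) = 2√(0.014 × 2000) = 10.58 m.
Argument (x−vt)/(2√(Dt)) = (2400 − 2400)/10.58 = 0; ½·erfc(0) = 0.5000.
C = 2900 × 0.5000 = 1450 mg/L.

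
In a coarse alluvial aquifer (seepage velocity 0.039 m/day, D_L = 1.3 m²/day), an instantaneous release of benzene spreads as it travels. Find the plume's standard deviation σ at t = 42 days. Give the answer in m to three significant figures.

10.4 m

Dispersive spreading gives a Gaussian with σ² = 2Dt; advection only shifts the center.
σ = √(2 × 1.3 × 42) = 10.4 m.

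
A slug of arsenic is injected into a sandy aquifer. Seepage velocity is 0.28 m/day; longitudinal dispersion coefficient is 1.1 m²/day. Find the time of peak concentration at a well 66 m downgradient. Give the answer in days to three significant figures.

For the 1D instantaneous-source solution, setting ∂C/∂t = 0 at fixed x gives v²t² + 2Dt − x² = 0, so t = (√(D² + v²x²) − D)/v².
√(D² + v²x²) = √(1.1² + 0.28² × 66²) = 18.51; v² = 0.0784.
t = (18.51 − 1.1)/0.0784 = 222 days (vs. the pure-advection estimate x/v = 236 d).

222 days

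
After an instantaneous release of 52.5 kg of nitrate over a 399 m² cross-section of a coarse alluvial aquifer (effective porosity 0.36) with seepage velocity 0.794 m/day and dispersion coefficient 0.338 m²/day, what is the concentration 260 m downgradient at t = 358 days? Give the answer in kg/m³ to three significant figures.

For an instantaneous plane source, C(x,t) = M/(n_e·A·√(4πDt)) · exp(−(x−vt)²/(4Dt)), with n_e·A the pore (flow) area.
Plume center vt = 0.794 × 358 = 284.252 m, so the well at 260 m is 24.252 m upgradient of the peak.
√(4πDt) = 38.99 m, giving peak height M/(n_e·A·√(4πDt)) = 52.5/(0.36 × 399 × 38.99) = 0.009374 kg/m³.
(x−vt)²/(4Dt) = (-24.252)²/(4 × 0.338 × 358) = 1.215; exp(−1.215) = 0.2967.
C = 0.009374 × 0.2967 = 0.00278 kg/m³.

0.00278 kg/m³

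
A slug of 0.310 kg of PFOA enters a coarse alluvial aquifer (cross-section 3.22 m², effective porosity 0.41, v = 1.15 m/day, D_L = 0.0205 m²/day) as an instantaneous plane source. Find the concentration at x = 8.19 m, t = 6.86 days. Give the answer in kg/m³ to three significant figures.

0.150 kg/m³

For an instantaneous plane source, C(x,t) = M/(n_e·A·√(4πDt)) · exp(−(x−vt)²/(4Dt)), with n_e·A the pore (flow) area.
Plume center vt = 1.15 × 6.86 = 7.889 m, so the well at 8.19 m is 0.301 m downgradient of the peak.
√(4πDt) = 1.329 m, giving peak height M/(n_e·A·√(4πDt)) = 0.310/(0.41 × 3.22 × 1.329) = 0.1767 kg/m³.
(x−vt)²/(4Dt) = (0.301)²/(4 × 0.0205 × 6.86) = 0.1611; exp(−0.1611) = 0.8512.
C = 0.1767 × 0.8512 = 0.150 kg/m³.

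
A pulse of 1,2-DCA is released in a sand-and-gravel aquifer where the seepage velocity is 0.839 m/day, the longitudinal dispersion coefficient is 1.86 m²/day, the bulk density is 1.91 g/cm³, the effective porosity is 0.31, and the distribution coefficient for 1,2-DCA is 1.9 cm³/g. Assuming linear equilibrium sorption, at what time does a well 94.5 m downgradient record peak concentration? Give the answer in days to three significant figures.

Retardation factor R = 1 + ρ_b·K_d/n = 1 + 1.91 × 1.9/0.31 = 12.71.
Sorption retards both mechanisms: v_R = v/R = 0.06601 m/day, D_R = D/R = 0.1463 m²/day.
Peak time from v_R²t² + 2D_R t − x² = 0: t = (√(D_R² + v_R²x²) − D_R)/v_R².
√(D_R² + v_R²x²) = √(0.1463² + 0.06601² × 94.5²) = 6.240; v_R² = 0.004357.
t = (6.240 − 0.1463)/0.004357 = 1400 days.

1400 days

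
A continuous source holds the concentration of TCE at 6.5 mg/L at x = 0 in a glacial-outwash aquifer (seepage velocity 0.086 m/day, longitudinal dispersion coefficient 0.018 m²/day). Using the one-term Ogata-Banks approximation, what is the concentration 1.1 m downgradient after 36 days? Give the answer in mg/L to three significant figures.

6.24 mg/L

For a continuous step input, C/C₀ ≈ ½·erfc((x−vt)/(2√(Dt))).
vt = 0.086 × 36 = 3.096 m and 2√(Dt) = 2√(0.018 × 36) = 1.610 m.
Argument (x−vt)/(2√(Dt)) = (1.1 − 3.096)/1.610 = -1.240; ½·erfc(-1.240) = 0.9603.
C = 6.5 × 0.9603 = 6.24 mg/L.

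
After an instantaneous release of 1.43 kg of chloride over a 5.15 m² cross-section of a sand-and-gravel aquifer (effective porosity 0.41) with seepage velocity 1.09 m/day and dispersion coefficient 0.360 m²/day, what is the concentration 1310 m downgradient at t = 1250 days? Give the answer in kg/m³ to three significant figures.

For an instantaneous plane source, C(x,t) = M/(n_e·A·√(4πDt)) · exp(−(x−vt)²/(4Dt)), with n_e·A the pore (flow) area.
Plume center vt = 1.09 × 1250 = 1362.5 m, so the well at 1310 m is 52.5 m upgradient of the peak.
√(4πDt) = 75.20 m, giving peak height M/(n_e·A·√(4πDt)) = 1.43/(0.41 × 5.15 × 75.20) = 0.009006 kg/m³.
(x−vt)²/(4Dt) = (-52.5)²/(4 × 0.360 × 1250) = 1.531; exp(−1.531) = 0.2163.
C = 0.009006 × 0.2163 = 0.00195 kg/m³.

0.00195 kg/m³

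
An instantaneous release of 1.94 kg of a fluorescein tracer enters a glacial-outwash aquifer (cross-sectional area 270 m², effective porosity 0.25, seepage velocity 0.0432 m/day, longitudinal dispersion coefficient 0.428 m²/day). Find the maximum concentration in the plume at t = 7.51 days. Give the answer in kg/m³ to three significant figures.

0.00452 kg/m³

The peak of an instantaneous 1D plume sits at x = vt; there the Gaussian factor is 1 and C_max = M/(n_e·A·√(4πDt)), where n_e·A is the pore area the mass is dissolved in.
√(4πDt) = √(4π × 0.428 × 7.51) = 6.355 m, so C_max = 1.94/(0.25 × 270 × 6.355) = 0.00452 kg/m³.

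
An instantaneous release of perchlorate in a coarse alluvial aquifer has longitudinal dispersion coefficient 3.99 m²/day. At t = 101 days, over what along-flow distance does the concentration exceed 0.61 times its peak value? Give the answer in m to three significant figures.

56.5 m

The plume is Gaussian with σ = √(2Dt) = √(2 × 3.99 × 101) = 28.39 m.
C/C_peak = exp(−Δx²/(2σ²)) = 0.61 ⇒ Δx = σ·√(−2 ln 0.61) = 28.39 × 0.9943 = 28.23 m.
Width = 2Δx = 56.5 m.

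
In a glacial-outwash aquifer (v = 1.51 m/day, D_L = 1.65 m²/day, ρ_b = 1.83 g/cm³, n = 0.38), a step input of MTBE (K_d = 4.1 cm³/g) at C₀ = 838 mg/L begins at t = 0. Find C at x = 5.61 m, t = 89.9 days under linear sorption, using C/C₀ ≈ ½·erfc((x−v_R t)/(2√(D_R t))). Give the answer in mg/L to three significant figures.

Retardation factor R = 1 + ρ_b·K_d/n = 1 + 1.83 × 4.1/0.38 = 20.74.
Sorption retards both mechanisms: v_R = v/R = 0.07281 m/day, D_R = D/R = 0.07956 m²/day.
v_R·t = 0.07281 × 89.9 = 6.545619 m; 2√(D_R t) = 5.349 m; argument = (5.61 − 6.545619)/5.349 = -0.1749.
C = C₀ × ½·erfc(-0.1749) = 838 × 0.5977 = 501 mg/L.

501 mg/L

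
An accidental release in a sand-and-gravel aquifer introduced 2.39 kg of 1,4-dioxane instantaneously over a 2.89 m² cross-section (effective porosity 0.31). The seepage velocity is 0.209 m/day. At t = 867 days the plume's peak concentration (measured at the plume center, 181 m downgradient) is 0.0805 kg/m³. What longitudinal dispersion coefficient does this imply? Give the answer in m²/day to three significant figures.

0.101 m²/day

At the plume center C_max = M/(n_e·A·√(4πDt)), so D = M²/(4πt·(n_e·A·C_max)²).
n_e·A·C_max = 0.31 × 2.89 × 0.0805 = 0.07212 kg/m.
D = 2.39²/(4π × 867 × 0.07212²) = 0.101 m²/day.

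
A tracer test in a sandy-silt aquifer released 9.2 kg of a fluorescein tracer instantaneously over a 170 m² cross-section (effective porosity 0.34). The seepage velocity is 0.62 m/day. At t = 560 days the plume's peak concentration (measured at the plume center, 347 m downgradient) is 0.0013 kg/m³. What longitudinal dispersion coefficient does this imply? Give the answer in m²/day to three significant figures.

At the plume center C_max = M/(n_e·A·√(4πDt)), so D = M²/(4πt·(n_e·A·C_max)²).
n_e·A·C_max = 0.34 × 170 × 0.0013 = 0.07514 kg/m.
D = 9.2²/(4π × 560 × 0.07514²) = 2.13 m²/day.

2.13 m²/day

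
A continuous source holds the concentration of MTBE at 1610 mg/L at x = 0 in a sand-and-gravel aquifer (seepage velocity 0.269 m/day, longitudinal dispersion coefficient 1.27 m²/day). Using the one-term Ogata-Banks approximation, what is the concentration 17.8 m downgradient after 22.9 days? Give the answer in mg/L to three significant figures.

102 mg/L

For a continuous step input, C/C₀ ≈ ½·erfc((x−vt)/(2√(Dt))).
vt = 0.269 × 22.9 = 6.1601 m and 2√(Dt) = 2√(1.27 × 22.9) = 10.79 m.
Argument (x−vt)/(2√(Dt)) = (17.8 − 6.1601)/10.79 = 1.079; ½·erfc(1.079) = 0.06351.
C = 1610 × 0.06351 = 102 mg/L.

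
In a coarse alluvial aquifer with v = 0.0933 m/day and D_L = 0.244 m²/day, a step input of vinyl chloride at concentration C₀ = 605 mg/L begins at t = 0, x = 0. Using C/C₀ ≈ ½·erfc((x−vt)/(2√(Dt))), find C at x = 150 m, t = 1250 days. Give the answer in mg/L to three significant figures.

For a continuous step input, C/C₀ ≈ ½·erfc((x−vt)/(2√(Dt))).
vt = 0.0933 × 1250 = 116.625 m and 2√(Dt) = 2√(0.244 × 1250) = 34.93 m.
Argument (x−vt)/(2√(Dt)) = (150 − 116.625)/34.93 = 0.9555; ½·erfc(0.9555) = 0.08830.
C = 605 × 0.08830 = 53.4 mg/L.

53.4 mg/L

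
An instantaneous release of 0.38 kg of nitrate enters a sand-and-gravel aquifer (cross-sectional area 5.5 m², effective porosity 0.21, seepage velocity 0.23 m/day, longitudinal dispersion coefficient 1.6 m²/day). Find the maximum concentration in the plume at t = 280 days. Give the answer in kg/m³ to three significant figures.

0.00438 kg/m³

The peak of an instantaneous 1D plume sits at x = vt; there the Gaussian factor is 1 and C_max = M/(n_e·A·√(4πDt)), where n_e·A is the pore area the mass is dissolved in.
√(4πDt) = √(4π × 1.6 × 280) = 75.03 m, so C_max = 0.38/(0.21 × 5.5 × 75.03) = 0.00438 kg/m³.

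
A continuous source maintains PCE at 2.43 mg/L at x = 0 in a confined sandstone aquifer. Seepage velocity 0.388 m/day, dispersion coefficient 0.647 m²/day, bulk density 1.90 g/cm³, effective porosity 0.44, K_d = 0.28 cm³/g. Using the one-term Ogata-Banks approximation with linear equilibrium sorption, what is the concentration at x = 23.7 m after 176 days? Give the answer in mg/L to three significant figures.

1.85 mg/L

Retardation factor R = 1 + ρ_b·K_d/n = 1 + 1.90 × 0.28/0.44 = 2.209.
Sorption retards both mechanisms: v_R = v/R = 0.1756 m/day, D_R = D/R = 0.2929 m²/day.
v_R·t = 0.1756 × 176 = 30.9056 m; 2√(D_R t) = 14.36 m; argument = (23.7 − 30.9056)/14.36 = -0.5018.
C = C₀ × ½·erfc(-0.5018) = 2.43 × 0.7610 = 1.85 mg/L.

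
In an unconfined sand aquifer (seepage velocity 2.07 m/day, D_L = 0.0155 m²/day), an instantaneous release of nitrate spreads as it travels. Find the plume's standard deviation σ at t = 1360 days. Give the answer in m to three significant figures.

6.49 m

Dispersive spreading gives a Gaussian with σ² = 2Dt; advection only shifts the center.
σ = √(2 × 0.0155 × 1360) = 6.49 m.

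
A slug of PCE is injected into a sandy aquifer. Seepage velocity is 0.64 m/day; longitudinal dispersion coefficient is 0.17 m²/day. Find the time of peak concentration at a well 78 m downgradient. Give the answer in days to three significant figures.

121 days

For the 1D instantaneous-source solution, setting ∂C/∂t = 0 at fixed x gives v²t² + 2Dt − x² = 0, so t = (√(D² + v²x²) − D)/v².
√(D² + v²x²) = √(0.17² + 0.64² × 78²) = 49.92; v² = 0.4096.
t = (49.92 − 0.17)/0.4096 = 121 days (vs. the pure-advection estimate x/v = 122 d).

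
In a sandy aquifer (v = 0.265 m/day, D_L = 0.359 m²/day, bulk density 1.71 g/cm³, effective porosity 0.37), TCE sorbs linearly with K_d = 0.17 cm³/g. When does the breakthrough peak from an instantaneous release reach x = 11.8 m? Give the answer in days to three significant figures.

70.9 days

Retardation factor R = 1 + ρ_b·K_d/n = 1 + 1.71 × 0.17/0.37 = 1.786.
Sorption retards both mechanisms: v_R = v/R = 0.1484 m/day, D_R = D/R = 0.2010 m²/day.
Peak time from v_R²t² + 2D_R t − x² = 0: t = (√(D_R² + v_R²x²) − D_R)/v_R².
√(D_R² + v_R²x²) = √(0.2010² + 0.1484² × 11.8²) = 1.763; v_R² = 0.02202.
t = (1.763 − 0.2010)/0.02202 = 70.9 days.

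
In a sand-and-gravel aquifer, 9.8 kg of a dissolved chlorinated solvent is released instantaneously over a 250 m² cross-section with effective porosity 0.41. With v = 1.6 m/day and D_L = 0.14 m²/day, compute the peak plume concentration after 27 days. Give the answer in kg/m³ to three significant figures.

The peak of an instantaneous 1D plume sits at x = vt; there the Gaussian factor is 1 and C_max = M/(n_e·A·√(4πDt)), where n_e·A is the pore area the mass is dissolved in.
√(4πDt) = √(4π × 0.14 × 27) = 6.892 m, so C_max = 9.8/(0.41 × 250 × 6.892) = 0.0139 kg/m³.

0.0139 kg/m³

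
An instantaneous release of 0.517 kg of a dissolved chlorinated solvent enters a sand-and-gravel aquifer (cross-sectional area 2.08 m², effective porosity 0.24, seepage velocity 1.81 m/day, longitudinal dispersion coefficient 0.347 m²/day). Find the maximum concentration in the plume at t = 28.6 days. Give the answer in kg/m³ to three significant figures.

The peak of an instantaneous 1D plume sits at x = vt; there the Gaussian factor is 1 and C_max = M/(n_e·A·√(4πDt)), where n_e·A is the pore area the mass is dissolved in.
√(4πDt) = √(4π × 0.347 × 28.6) = 11.17 m, so C_max = 0.517/(0.24 × 2.08 × 11.17) = 0.0927 kg/m³.

0.0927 kg/m³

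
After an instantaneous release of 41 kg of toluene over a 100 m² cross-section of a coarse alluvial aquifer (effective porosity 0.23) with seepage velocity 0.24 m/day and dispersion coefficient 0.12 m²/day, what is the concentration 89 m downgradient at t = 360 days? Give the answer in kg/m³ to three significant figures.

For an instantaneous plane source, C(x,t) = M/(n_e·A·√(4πDt)) · exp(−(x−vt)²/(4Dt)), with n_e·A the pore (flow) area.
Plume center vt = 0.24 × 360 = 86.4 m, so the well at 89 m is 2.6 m downgradient of the peak.
√(4πDt) = 23.30 m, giving peak height M/(n_e·A·√(4πDt)) = 41/(0.23 × 100 × 23.30) = 0.07651 kg/m³.
(x−vt)²/(4Dt) = (2.6)²/(4 × 0.12 × 360) = 0.03912; exp(−0.03912) = 0.9616.
C = 0.07651 × 0.9616 = 0.0736 kg/m³.

0.0736 kg/m³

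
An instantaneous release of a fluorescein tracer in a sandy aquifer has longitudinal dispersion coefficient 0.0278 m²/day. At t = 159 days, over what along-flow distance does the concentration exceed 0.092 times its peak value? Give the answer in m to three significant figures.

The plume is Gaussian with σ = √(2Dt) = √(2 × 0.0278 × 159) = 2.973 m.
C/C_peak = exp(−Δx²/(2σ²)) = 0.092 ⇒ Δx = σ·√(−2 ln 0.092) = 2.973 × 2.184 = 6.493 m.
Width = 2Δx = 13.0 m.

13.0 m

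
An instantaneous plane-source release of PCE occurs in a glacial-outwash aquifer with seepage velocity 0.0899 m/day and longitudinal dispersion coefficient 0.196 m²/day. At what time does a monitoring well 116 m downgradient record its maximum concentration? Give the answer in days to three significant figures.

1270 days

For the 1D instantaneous-source solution, setting ∂C/∂t = 0 at fixed x gives v²t² + 2Dt − x² = 0, so t = (√(D² + v²x²) − D)/v².
√(D² + v²x²) = √(0.196² + 0.0899² × 116²) = 10.43; v² = 0.00808201.
t = (10.43 − 0.196)/0.00808201 = 1270 days (vs. the pure-advection estimate x/v = 1290 d).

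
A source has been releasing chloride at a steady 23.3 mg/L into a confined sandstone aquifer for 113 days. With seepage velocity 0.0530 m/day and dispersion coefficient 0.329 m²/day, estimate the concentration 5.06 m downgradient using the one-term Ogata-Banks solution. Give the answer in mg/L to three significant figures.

For a continuous step input, C/C₀ ≈ ½·erfc((x−vt)/(2√(Dt))).
vt = 0.0530 × 113 = 5.989 m and 2√(Dt) = 2√(0.329 × 113) = 12.19 m.
Argument (x−vt)/(2√(Dt)) = (5.06 − 5.989)/12.19 = -0.07621; ½·erfc(-0.07621) = 0.5429.
C = 23.3 × 0.5429 = 12.6 mg/L.

12.6 mg/L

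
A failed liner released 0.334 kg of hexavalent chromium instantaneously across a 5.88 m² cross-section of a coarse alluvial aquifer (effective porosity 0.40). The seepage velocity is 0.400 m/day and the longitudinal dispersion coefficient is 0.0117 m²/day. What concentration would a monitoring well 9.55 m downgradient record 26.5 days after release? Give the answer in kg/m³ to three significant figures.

0.0296 kg/m³

For an instantaneous plane source, C(x,t) = M/(n_e·A·√(4πDt)) · exp(−(x−vt)²/(4Dt)), with n_e·A the pore (flow) area.
Plume center vt = 0.400 × 26.5 = 10.6 m, so the well at 9.55 m is 1.05 m upgradient of the peak.
√(4πDt) = 1.974 m, giving peak height M/(n_e·A·√(4πDt)) = 0.334/(0.40 × 5.88 × 1.974) = 0.07194 kg/m³.
(x−vt)²/(4Dt) = (-1.05)²/(4 × 0.0117 × 26.5) = 0.8890; exp(−0.8890) = 0.4111.
C = 0.07194 × 0.4111 = 0.0296 kg/m³.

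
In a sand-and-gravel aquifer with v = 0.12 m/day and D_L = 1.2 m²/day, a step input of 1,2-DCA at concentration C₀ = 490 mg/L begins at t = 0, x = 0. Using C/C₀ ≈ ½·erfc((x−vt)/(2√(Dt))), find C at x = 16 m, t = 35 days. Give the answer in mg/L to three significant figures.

For a continuous step input, C/C₀ ≈ ½·erfc((x−vt)/(2√(Dt))).
vt = 0.12 × 35 = 4.2 m and 2√(Dt) = 2√(1.2 × 35) = 12.96 m.
Argument (x−vt)/(2√(Dt)) = (16 − 4.2)/12.96 = 0.9105; ½·erfc(0.9105) = 0.09894.
C = 490 × 0.09894 = 48.5 mg/L.

48.5 mg/L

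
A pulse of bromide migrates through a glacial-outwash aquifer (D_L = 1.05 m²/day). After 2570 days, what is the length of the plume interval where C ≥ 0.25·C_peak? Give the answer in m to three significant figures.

The plume is Gaussian with σ = √(2Dt) = √(2 × 1.05 × 2570) = 73.46 m.
C/C_peak = exp(−Δx²/(2σ²)) = 0.25 ⇒ Δx = σ·√(−2 ln 0.25) = 73.46 × 1.665 = 122.3 m.
Width = 2Δx = 245 m.

245 m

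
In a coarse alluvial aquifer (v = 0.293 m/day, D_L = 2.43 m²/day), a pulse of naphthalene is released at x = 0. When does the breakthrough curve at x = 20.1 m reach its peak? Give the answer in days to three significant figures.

For the 1D instantaneous-source solution, setting ∂C/∂t = 0 at fixed x gives v²t² + 2Dt − x² = 0, so t = (√(D² + v²x²) − D)/v².
√(D² + v²x²) = √(2.43² + 0.293² × 20.1²) = 6.371; v² = 0.085849.
t = (6.371 − 2.43)/0.085849 = 45.9 days (vs. the pure-advection estimate x/v = 68.6 d).

45.9 days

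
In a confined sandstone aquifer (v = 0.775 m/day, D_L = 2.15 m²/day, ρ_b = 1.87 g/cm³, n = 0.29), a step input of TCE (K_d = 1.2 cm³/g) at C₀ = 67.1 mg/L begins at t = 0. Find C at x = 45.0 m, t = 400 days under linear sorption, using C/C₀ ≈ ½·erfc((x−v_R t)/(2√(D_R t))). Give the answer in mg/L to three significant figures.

16.7 mg/L

Retardation factor R = 1 + ρ_b·K_d/n = 1 + 1.87 × 1.2/0.29 = 8.738.
Sorption retards both mechanisms: v_R = v/R = 0.08869 m/day, D_R = D/R = 0.2461 m²/day.
v_R·t = 0.08869 × 400 = 35.476 m; 2√(D_R t) = 19.84 m; argument = (45.0 − 35.476)/19.84 = 0.4800.
C = C₀ × ½·erfc(0.4800) = 67.1 × 0.2486 = 16.7 mg/L.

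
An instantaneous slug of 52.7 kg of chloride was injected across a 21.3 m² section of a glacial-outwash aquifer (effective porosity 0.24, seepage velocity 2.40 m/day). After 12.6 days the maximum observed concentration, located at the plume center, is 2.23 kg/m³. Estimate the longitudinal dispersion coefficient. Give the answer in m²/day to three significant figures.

0.135 m²/day

At the plume center C_max = M/(n_e·A·√(4πDt)), so D = M²/(4πt·(n_e·A·C_max)²).
n_e·A·C_max = 0.24 × 21.3 × 2.23 = 11.40 kg/m.
D = 52.7²/(4π × 12.6 × 11.40²) = 0.135 m²/day.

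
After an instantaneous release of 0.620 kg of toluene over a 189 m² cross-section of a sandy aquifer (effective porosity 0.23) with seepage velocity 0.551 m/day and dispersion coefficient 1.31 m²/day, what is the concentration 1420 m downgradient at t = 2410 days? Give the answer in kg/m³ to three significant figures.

3.66e-05 kg/m³

For an instantaneous plane source, C(x,t) = M/(n_e·A·√(4πDt)) · exp(−(x−vt)²/(4Dt)), with n_e·A the pore (flow) area.
Plume center vt = 0.551 × 2410 = 1327.91 m, so the well at 1420 m is 92.09 m downgradient of the peak.
√(4πDt) = 199.2 m, giving peak height M/(n_e·A·√(4πDt)) = 0.620/(0.23 × 189 × 199.2) = 7.160e-05 kg/m³.
(x−vt)²/(4Dt) = (92.09)²/(4 × 1.31 × 2410) = 0.6715; exp(−0.6715) = 0.5109.
C = 7.160e-05 × 0.5109 = 3.66e-05 kg/m³.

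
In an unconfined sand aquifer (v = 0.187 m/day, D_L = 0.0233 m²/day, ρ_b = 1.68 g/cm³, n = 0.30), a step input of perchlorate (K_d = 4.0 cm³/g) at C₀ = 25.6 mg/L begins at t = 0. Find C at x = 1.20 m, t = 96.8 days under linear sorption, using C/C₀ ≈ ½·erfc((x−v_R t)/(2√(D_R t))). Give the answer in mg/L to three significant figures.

4.24 mg/L

Retardation factor R = 1 + ρ_b·K_d/n = 1 + 1.68 × 4.0/0.30 = 23.40.
Sorption retards both mechanisms: v_R = v/R = 0.007991 m/day, D_R = D/R = 0.0009957 m²/day.
v_R·t = 0.007991 × 96.8 = 0.7735288 m; 2√(D_R t) = 0.6209 m; argument = (1.20 − 0.7735288)/0.6209 = 0.6869.
C = C₀ × ½·erfc(0.6869) = 25.6 × 0.1657 = 4.24 mg/L.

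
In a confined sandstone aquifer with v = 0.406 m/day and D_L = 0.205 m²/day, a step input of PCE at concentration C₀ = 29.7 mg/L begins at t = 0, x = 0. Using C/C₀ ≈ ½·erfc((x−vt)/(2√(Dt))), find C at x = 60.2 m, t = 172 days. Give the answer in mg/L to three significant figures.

For a continuous step input, C/C₀ ≈ ½·erfc((x−vt)/(2√(Dt))).
vt = 0.406 × 172 = 69.832 m and 2√(Dt) = 2√(0.205 × 172) = 11.88 m.
Argument (x−vt)/(2√(Dt)) = (60.2 − 69.832)/11.88 = -0.8108; ½·erfc(-0.8108) = 0.8742.
C = 29.7 × 0.8742 = 26.0 mg/L.

26.0 mg/L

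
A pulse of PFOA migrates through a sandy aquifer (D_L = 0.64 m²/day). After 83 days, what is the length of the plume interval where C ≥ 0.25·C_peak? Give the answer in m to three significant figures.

The plume is Gaussian with σ = √(2Dt) = √(2 × 0.64 × 83) = 10.31 m.
C/C_peak = exp(−Δx²/(2σ²)) = 0.25 ⇒ Δx = σ·√(−2 ln 0.25) = 10.31 × 1.665 = 17.17 m.
Width = 2Δx = 34.3 m.

34.3 m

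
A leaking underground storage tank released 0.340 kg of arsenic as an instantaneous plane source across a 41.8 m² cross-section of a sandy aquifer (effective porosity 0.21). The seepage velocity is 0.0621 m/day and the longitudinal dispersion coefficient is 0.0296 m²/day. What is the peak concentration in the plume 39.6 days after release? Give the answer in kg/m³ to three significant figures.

0.0101 kg/m³

The peak of an instantaneous 1D plume sits at x = vt; there the Gaussian factor is 1 and C_max = M/(n_e·A·√(4πDt)), where n_e·A is the pore area the mass is dissolved in.
√(4πDt) = √(4π × 0.0296 × 39.6) = 3.838 m, so C_max = 0.340/(0.21 × 41.8 × 3.838) = 0.0101 kg/m³.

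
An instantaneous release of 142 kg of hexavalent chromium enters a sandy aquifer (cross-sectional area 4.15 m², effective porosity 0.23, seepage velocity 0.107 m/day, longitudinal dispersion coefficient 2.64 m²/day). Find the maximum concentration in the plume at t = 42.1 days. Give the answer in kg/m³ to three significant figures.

3.98 kg/m³

The peak of an instantaneous 1D plume sits at x = vt; there the Gaussian factor is 1 and C_max = M/(n_e·A·√(4πDt)), where n_e·A is the pore area the mass is dissolved in.
√(4πDt) = √(4π × 2.64 × 42.1) = 37.37 m, so C_max = 142/(0.23 × 4.15 × 37.37) = 3.98 kg/m³.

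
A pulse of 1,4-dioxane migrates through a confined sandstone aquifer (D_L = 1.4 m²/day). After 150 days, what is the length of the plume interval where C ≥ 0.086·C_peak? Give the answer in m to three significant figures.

The plume is Gaussian with σ = √(2Dt) = √(2 × 1.4 × 150) = 20.49 m.
C/C_peak = exp(−Δx²/(2σ²)) = 0.086 ⇒ Δx = σ·√(−2 ln 0.086) = 20.49 × 2.215 = 45.39 m.
Width = 2Δx = 90.8 m.

90.8 m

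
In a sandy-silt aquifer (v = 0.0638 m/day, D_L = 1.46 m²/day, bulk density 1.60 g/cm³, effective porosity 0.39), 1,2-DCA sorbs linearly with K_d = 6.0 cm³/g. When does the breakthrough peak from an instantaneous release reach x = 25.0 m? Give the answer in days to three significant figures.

4420 days

Retardation factor R = 1 + ρ_b·K_d/n = 1 + 1.60 × 6.0/0.39 = 25.62.
Sorption retards both mechanisms: v_R = v/R = 0.002490 m/day, D_R = D/R = 0.05699 m²/day.
Peak time from v_R²t² + 2D_R t − x² = 0: t = (√(D_R² + v_R²x²) − D_R)/v_R².
√(D_R² + v_R²x²) = √(0.05699² + 0.002490² × 25.0²) = 0.08440; v_R² = 6.200e-06.
t = (0.08440 − 0.05699)/6.200e-06 = 4420 days.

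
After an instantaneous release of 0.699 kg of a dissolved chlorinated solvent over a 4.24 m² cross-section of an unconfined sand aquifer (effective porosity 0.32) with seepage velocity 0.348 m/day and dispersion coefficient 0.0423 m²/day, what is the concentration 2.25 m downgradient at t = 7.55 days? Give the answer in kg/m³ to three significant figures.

For an instantaneous plane source, C(x,t) = M/(n_e·A·√(4πDt)) · exp(−(x−vt)²/(4Dt)), with n_e·A the pore (flow) area.
Plume center vt = 0.348 × 7.55 = 2.6274 m, so the well at 2.25 m is 0.3774 m upgradient of the peak.
√(4πDt) = 2.003 m, giving peak height M/(n_e·A·√(4πDt)) = 0.699/(0.32 × 4.24 × 2.003) = 0.2572 kg/m³.
(x−vt)²/(4Dt) = (-0.3774)²/(4 × 0.0423 × 7.55) = 0.1115; exp(−0.1115) = 0.8945.
C = 0.2572 × 0.8945 = 0.230 kg/m³.

0.230 kg/m³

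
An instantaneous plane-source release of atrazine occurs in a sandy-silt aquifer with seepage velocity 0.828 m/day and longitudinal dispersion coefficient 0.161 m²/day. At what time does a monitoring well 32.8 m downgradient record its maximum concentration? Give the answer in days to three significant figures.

For the 1D instantaneous-source solution, setting ∂C/∂t = 0 at fixed x gives v²t² + 2Dt − x² = 0, so t = (√(D² + v²x²) − D)/v².
√(D² + v²x²) = √(0.161² + 0.828² × 32.8²) = 27.16; v² = 0.685584.
t = (27.16 − 0.161)/0.685584 = 39.4 days (vs. the pure-advection estimate x/v = 39.6 d).

39.4 days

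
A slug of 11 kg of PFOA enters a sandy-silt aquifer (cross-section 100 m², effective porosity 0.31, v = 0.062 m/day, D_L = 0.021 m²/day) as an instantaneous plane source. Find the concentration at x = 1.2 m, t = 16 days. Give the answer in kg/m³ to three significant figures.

For an instantaneous plane source, C(x,t) = M/(n_e·A·√(4πDt)) · exp(−(x−vt)²/(4Dt)), with n_e·A the pore (flow) area.
Plume center vt = 0.062 × 16 = 0.992 m, so the well at 1.2 m is 0.208 m downgradient of the peak.
√(4πDt) = 2.055 m, giving peak height M/(n_e·A·√(4πDt)) = 11/(0.31 × 100 × 2.055) = 0.1727 kg/m³.
(x−vt)²/(4Dt) = (0.208)²/(4 × 0.021 × 16) = 0.03219; exp(−0.03219) = 0.9683.
C = 0.1727 × 0.9683 = 0.167 kg/m³.

0.167 kg/m³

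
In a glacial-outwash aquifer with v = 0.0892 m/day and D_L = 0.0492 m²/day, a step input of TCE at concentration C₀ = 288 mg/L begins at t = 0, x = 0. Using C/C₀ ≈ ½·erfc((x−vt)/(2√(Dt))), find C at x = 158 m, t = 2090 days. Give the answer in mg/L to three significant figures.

For a continuous step input, C/C₀ ≈ ½·erfc((x−vt)/(2√(Dt))).
vt = 0.0892 × 2090 = 186.428 m and 2√(Dt) = 2√(0.0492 × 2090) = 20.28 m.
Argument (x−vt)/(2√(Dt)) = (158 − 186.428)/20.28 = -1.402; ½·erfc(-1.402) = 0.9763.
C = 288 × 0.9763 = 281 mg/L.

281 mg/L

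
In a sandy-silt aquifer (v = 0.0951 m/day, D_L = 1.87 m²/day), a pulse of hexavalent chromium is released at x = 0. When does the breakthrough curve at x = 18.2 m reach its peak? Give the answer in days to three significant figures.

For the 1D instantaneous-source solution, setting ∂C/∂t = 0 at fixed x gives v²t² + 2Dt − x² = 0, so t = (√(D² + v²x²) − D)/v².
√(D² + v²x²) = √(1.87² + 0.0951² × 18.2²) = 2.548; v² = 0.00904401.
t = (2.548 − 1.87)/0.00904401 = 75.0 days (vs. the pure-advection estimate x/v = 191 d).

75.0 days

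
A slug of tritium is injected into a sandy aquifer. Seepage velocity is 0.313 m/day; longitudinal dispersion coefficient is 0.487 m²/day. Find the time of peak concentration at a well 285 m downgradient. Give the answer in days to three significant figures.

For the 1D instantaneous-source solution, setting ∂C/∂t = 0 at fixed x gives v²t² + 2Dt − x² = 0, so t = (√(D² + v²x²) − D)/v².
√(D² + v²x²) = √(0.487² + 0.313² × 285²) = 89.21; v² = 0.097969.
t = (89.21 − 0.487)/0.097969 = 906 days (vs. the pure-advection estimate x/v = 911 d).

906 days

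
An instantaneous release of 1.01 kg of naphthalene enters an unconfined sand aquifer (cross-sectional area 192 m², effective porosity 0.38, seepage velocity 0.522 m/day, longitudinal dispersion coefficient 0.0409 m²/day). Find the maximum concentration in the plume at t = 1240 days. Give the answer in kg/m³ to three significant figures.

The peak of an instantaneous 1D plume sits at x = vt; there the Gaussian factor is 1 and C_max = M/(n_e·A·√(4πDt)), where n_e·A is the pore area the mass is dissolved in.
√(4πDt) = √(4π × 0.0409 × 1240) = 25.25 m, so C_max = 1.01/(0.38 × 192 × 25.25) = 0.000548 kg/m³.

0.000548 kg/m³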